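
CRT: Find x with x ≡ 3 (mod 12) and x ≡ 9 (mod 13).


m₁ = 12, m₂ = 13, gcd = 1, so CRT applies. M = m₁·m₂ = 156
Let M₁ = M/m₁ = 13, M₂ = M/m₂ = 12
Find y₁ ≡ M₁⁻¹ (mod m₁): 13⁻¹ ≡ 1 (mod 12)
Find y₂ ≡ M₂⁻¹ (mod m₂): 12⁻¹ ≡ 12 (mod 13)
x = a₁·M₁·y₁ + a₂·M₂·y₂ = 3·13·1 + 9·12·12 = 1335
Reduce mod 156: x ≡ 87
Check: 87 mod 12 = 3 ✓, 87 mod 13 = 9 ✓

x ≡ 87 (mod 156)


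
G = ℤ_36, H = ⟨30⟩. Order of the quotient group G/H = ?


|⟨30⟩| = n / gcd(30, 36) = 36 / 6 = 6
H is normal (ℤ_36 is abelian).
|G/H| = |G| / |H| = 36 / 6 = 6

|G/H| = 6


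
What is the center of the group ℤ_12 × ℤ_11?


Z(G) = {g ∈ G | gx = xg for all x ∈ G}
Direct product of abelian groups is abelian, so Z(G) = G

Z(ℤ_12 × ℤ_11) = ℤ_12 × ℤ_11


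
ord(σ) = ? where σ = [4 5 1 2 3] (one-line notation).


Cycle decomposition: (1 4 2 5 3)
Cycle lengths: 5
Order = lcm(5) = 5

ord(σ) = 5


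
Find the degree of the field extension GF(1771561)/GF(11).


GF(1771561) = GF(11^6), so the extension degree is 6

[GF(1771561)/GF(11)] = 6


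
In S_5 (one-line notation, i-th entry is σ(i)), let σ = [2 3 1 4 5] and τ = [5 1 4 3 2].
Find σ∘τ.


σ∘τ: apply τ first, then σ
1 →τ 5 →σ 5
2 →τ 1 →σ 2
3 →τ 4 →σ 4
4 →τ 3 →σ 1
5 →τ 2 →σ 3

σ∘τ = [5 2 4 1 3]


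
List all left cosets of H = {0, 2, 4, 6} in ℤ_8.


H = {0, 2, 4, 6}, |H| = 4
Number of cosets = |G|/|H| = 8/4 = 2
0 + H = {0, 2, 4, 6}
1 + H = {1, 3, 5, 7}

Cosets: 0+H={0,2,4,6}; 1+H={1,3,5,7}


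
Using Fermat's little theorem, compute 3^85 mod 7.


Fermat's little theorem: if p is prime and gcd(a,p)=1, then a^(p-1) ≡ 1 (mod p)
p = 7 is prime, gcd(3,7) = 1
Reduce exponent: 85 mod 6 = 1
So 3^85 ≡ 3^1 (mod 7)
3^1 mod 7 = 3

3^85 ≡ 3 (mod 7)


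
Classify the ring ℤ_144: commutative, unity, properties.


ℤ_144 is a commutative ring with unity 1; 144 = 2×72 is composite, so 2·72 ≡ 0 gives zero divisors (not an integral domain)
Commutative: Yes
Integral domain: No
Has unity: Yes

ℤ_144: Commutative=Yes, Unity=Yes


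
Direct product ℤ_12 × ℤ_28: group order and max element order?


|ℤ_12 × ℤ_28| = 12 × 28 = 336
Max element order = lcm(12,28) = 84
Cyclic? No (gcd=4)

|ℤ_12×ℤ_28| = 336, max element order = 84


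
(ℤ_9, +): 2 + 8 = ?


Operation: addition mod 9
2 + 8 = (a + b) mod 9 with a = 2, b = 8

2 + 8 = 1


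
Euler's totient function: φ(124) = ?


Factor n: 124 = 2^2 × 31
φ(n) = n · ∏(1 - 1/p) over distinct primes p | n
φ(124) = 124 · (1 - 1/2) · (1 - 1/31) = 60

φ(124) = 60


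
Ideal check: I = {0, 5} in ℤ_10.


Check ideal conditions for I = {0, 5} in ℤ_10:
(1) I is an additive subgroup? Yes
(2) For r ∈ ℤ_10 and a ∈ I: r·a ∈ I? Yes

Yes, I is an ideal of ℤ_10


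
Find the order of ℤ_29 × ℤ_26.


|A × B| = |A| · |B|
|ℤ_29 × ℤ_26| = 29 × 26 = 754

|ℤ_29 × ℤ_26| = 754


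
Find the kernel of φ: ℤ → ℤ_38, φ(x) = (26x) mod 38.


Kernel = preimage of identity
ker(φ) = {x ∈ ℤ : 26x ≡ 0 (mod 38)}. gcd(26,38) = 2, so 26x ≡ 0 (mod 38) ⟺ x ≡ 0 (mod 38/2 = 19). Hence ker(φ) = 19ℤ

ker(φ) = 19ℤ


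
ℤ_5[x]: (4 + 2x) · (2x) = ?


Expand and collect like terms; reduce coefficients mod 5:
x^0: 4·0 = 0 ≡ 0 (mod 5)
x^1: 4·2 + 2·0 = 8 ≡ 3 (mod 5)
x^2: 2·2 = 4 ≡ 4 (mod 5)
Result: 3x + 4x^2

f · g = 3x + 4x^2


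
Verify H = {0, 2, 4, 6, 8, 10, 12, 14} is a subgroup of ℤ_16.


Subgroup test for H = {0, 2, 4, 6, 8, 10, 12, 14} in (ℤ_16, +):
(1) 0 ∈ H? Yes
(2) Closure: for all a,b ∈ H, (a+b) mod 16 ∈ H? Yes
(3) Inverses: for all a ∈ H, -a mod 16 ∈ H? Yes

Yes, H is a subgroup of ℤ_16


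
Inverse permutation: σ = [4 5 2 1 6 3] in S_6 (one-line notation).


To find σ⁻¹, swap domain and range:
σ(1) = 4 → σ⁻¹(4) = 1
σ(2) = 5 → σ⁻¹(5) = 2
σ(3) = 2 → σ⁻¹(2) = 3
σ(4) = 1 → σ⁻¹(1) = 4
σ(5) = 6 → σ⁻¹(6) = 5
σ(6) = 3 → σ⁻¹(3) = 6

σ⁻¹ = [4 3 6 1 2 5]


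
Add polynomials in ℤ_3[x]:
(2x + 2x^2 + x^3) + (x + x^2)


Add coefficients mod 3:
x^0: 0 + 0 = 0 (mod 3)
x^1: 2 + 1 = 0 (mod 3)
x^2: 2 + 1 = 0 (mod 3)
x^3: 1 + 0 = 1 (mod 3)
Result: x^3

f + g = x^3


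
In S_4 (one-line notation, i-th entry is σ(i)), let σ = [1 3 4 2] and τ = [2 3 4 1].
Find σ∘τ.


σ∘τ: apply τ first, then σ
1 →τ 2 →σ 3
2 →τ 3 →σ 4
3 →τ 4 →σ 2
4 →τ 1 →σ 1

σ∘τ = [3 4 2 1]


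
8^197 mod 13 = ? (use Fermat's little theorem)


Fermat's little theorem: if p is prime and gcd(a,p)=1, then a^(p-1) ≡ 1 (mod p)
p = 13 is prime, gcd(8,13) = 1
Reduce exponent: 197 mod 12 = 5
So 8^197 ≡ 8^5 (mod 13)
8^5 mod 13 = 8

8^197 ≡ 8 (mod 13)


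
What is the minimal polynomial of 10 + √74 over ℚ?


Let α = 10 + √74. Then α - 10 = √74, so (α - 10)² = 74, giving α² - 20α + 26 = 0. Degree 2 and α ∉ ℚ, so this is the minimal polynomial.

Minimal polynomial: x² - 20x + 26


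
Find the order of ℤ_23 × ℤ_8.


|A × B| = |A| · |B|
|ℤ_23 × ℤ_8| = 23 × 8 = 184

|ℤ_23 × ℤ_8| = 184


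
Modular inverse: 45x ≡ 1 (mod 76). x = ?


Use the extended Euclidean algorithm to write 1 = 45·s + 76·t; then s mod 76 is the inverse.
Euclidean algorithm:
  45 = 0·76 + 45
  76 = 1·45 + 31
  45 = 1·31 + 14
  31 = 2·14 + 3
  14 = 4·3 + 2
  3 = 1·2 + 1
  2 = 2·1 + 0
gcd(45,76) = 1
Back-substitution gives: 45·(-27) + 76·(16) = 1
So 45⁻¹ ≡ -27 ≡ 49 (mod 76)
Check: 45 × 49 = 2205 ≡ 1 (mod 76) ✓

45⁻¹ ≡ 49 (mod 76)


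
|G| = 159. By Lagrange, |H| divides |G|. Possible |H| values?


Lagrange's theorem: |H| divides |G|
|G| = 159
Divisors of 159: 1, 3, 53, 159

Possible subgroup orders: {1, 3, 53, 159}


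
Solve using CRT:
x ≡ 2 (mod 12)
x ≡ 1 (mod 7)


m₁ = 12, m₂ = 7, gcd = 1, so CRT applies. M = m₁·m₂ = 84
Let M₁ = M/m₁ = 7, M₂ = M/m₂ = 12
Find y₁ ≡ M₁⁻¹ (mod m₁): 7⁻¹ ≡ 7 (mod 12)
Find y₂ ≡ M₂⁻¹ (mod m₂): 12⁻¹ ≡ 3 (mod 7)
x = a₁·M₁·y₁ + a₂·M₂·y₂ = 2·7·7 + 1·12·3 = 134
Reduce mod 84: x ≡ 50
Check: 50 mod 12 = 2 ✓, 50 mod 7 = 1 ✓

x ≡ 50 (mod 84)


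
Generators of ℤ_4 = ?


g generates ℤ_n iff gcd(g,n) = 1
Checking each g ∈ {1,...,3}:
gcd(1,4) = 1
gcd(2,4) = 2
gcd(3,4) = 1
Generators: {1, 3}
Number of generators = φ(4) = 2

Generators of ℤ_4 = {1, 3}


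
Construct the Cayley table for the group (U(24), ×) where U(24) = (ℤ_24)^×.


Elements: {1, 5, 7, 11, 13, 17, 19, 23}
Operation: multiplication mod 24
Entry (a, b) = (a × b) mod 24

Cayley table:
   |  1 |  5 |  7 | 11 | 13 | 17 | 19 | 23
 1 |  1 |  5 |  7 | 11 | 13 | 17 | 19 | 23
 5 |  5 |  1 | 11 |  7 | 17 | 13 | 23 | 19
 7 |  7 | 11 |  1 |  5 | 19 | 23 | 13 | 17
11 | 11 |  7 |  5 |  1 | 23 | 19 | 17 | 13
13 | 13 | 17 | 19 | 23 |  1 |  5 |  7 | 11
17 | 17 | 13 | 23 | 19 |  5 |  1 | 11 |  7
19 | 19 | 23 | 13 | 17 |  7 | 11 |  1 |  5
23 | 23 | 19 | 17 | 13 | 11 |  7 |  5 |  1


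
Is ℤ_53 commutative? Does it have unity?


ℤ_53 is a commutative ring with unity 1; 53 is prime, so ℤ_53 is a field (hence an integral domain)
Commutative: Yes
Integral domain: Yes
Has unity: Yes

ℤ_53: Commutative=Yes, Unity=Yes


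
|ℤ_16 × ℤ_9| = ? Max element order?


|ℤ_16 × ℤ_9| = 16 × 9 = 144
Max element order = lcm(16,9) = 144
Cyclic? Yes (gcd=1)

|ℤ_16×ℤ_9| = 144, max element order = 144


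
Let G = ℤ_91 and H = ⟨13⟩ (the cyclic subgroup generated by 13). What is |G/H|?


|⟨13⟩| = n / gcd(13, 91) = 91 / 13 = 7
H is normal (ℤ_91 is abelian).
|G/H| = |G| / |H| = 91 / 7 = 13

|G/H| = 13


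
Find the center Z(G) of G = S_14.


Z(G) = {g ∈ G | gx = xg for all x ∈ G}
S_n is non-abelian for n ≥ 3; Z(S_14) is trivial

Z(S_14) = {e}


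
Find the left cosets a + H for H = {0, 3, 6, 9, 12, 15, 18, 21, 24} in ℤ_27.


H = {0, 3, 6, 9, 12, 15, 18, 21, 24}, |H| = 9
Number of cosets = |G|/|H| = 27/9 = 3
0 + H = {0, 3, 6, 9, 12, 15, 18, 21, 24}
1 + H = {1, 4, 7, 10, 13, 16, 19, 22, 25}
2 + H = {2, 5, 8, 11, 14, 17, 20, 23, 26}

Cosets: 0+H={0,3,6,9,12,15,18,21,24}; 1+H={1,4,7,10,13,16,19,22,25}; 2+H={2,5,8,11,14,17,20,23,26}


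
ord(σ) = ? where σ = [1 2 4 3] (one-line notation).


Cycle decomposition: (3 4)
Cycle lengths: 2
Order = lcm(2) = 2

ord(σ) = 2


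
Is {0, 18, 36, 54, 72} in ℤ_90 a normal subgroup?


H = {0, 18, 36, 54, 72} in ℤ_90
ℤ_90 is abelian; every subgroup of an abelian group is normal

Yes, normal subgroup


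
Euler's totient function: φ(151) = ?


Factor n: 151 = 151
φ(n) = n · ∏(1 - 1/p) over distinct primes p | n
φ(151) = 151 · (1 - 1/151) = 150

φ(151) = 150


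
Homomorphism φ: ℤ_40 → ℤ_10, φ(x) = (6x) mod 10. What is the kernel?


Kernel = preimage of identity
ker(φ) = {x ∈ ℤ_40 : 6x ≡ 0 (mod 10)}. Since 10 | 40, φ is well-defined. The kernel is the cyclic subgroup ⟨5⟩ of ℤ_40 (order 8), i.e. {0, 5, 10, 15, 20, 25, 30, 35}

ker(φ) = {0, 5, 10, 15, 20, 25, 30, 35}


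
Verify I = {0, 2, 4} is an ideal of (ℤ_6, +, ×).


Check ideal conditions for I = {0, 2, 4} in ℤ_6:
(1) I is an additive subgroup? Yes
(2) For r ∈ ℤ_6 and a ∈ I: r·a ∈ I? Yes

Yes, I is an ideal of ℤ_6


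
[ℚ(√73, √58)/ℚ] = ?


[ℚ(√73,√58):ℚ] = [ℚ(√73,√58):ℚ(√73)]·[ℚ(√73):ℚ] = 2·2 = 4

[ℚ(√73, √58)/ℚ] = 4


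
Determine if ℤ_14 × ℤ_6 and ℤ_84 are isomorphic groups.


Comparing ℤ_14 × ℤ_6 and ℤ_84:
gcd(14,6) = 2 ≠ 1. Max element order in ℤ_14×ℤ_6 is lcm(14,6) = 42 < 84, so it has no element of order 84

No, ℤ_14 × ℤ_6 ≇ ℤ_84


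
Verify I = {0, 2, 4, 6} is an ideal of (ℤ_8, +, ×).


Check ideal conditions for I = {0, 2, 4, 6} in ℤ_8:
(1) I is an additive subgroup? Yes
(2) For r ∈ ℤ_8 and a ∈ I: r·a ∈ I? Yes

Yes, I is an ideal of ℤ_8


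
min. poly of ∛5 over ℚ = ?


∛5 satisfies x³ - 5 = 0, irreducible over ℚ (no rational root; 5 is not a perfect cube)

Minimal polynomial: x³ - 5


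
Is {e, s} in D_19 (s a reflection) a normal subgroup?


H = {e, s} in D_19 (s a reflection)
r·s·r⁻¹ = sr⁻² ≠ s for n ≥ 3, so {e, s} is not closed under conjugation

No, not a normal subgroup


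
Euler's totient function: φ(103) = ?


Factor n: 103 = 103
φ(n) = n · ∏(1 - 1/p) over distinct primes p | n
φ(103) = 103 · (1 - 1/103) = 102

φ(103) = 102


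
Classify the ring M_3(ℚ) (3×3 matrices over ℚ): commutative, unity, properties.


Matrix multiplication is non-commutative for n ≥ 2; the identity matrix I is the unity; singular matrices give zero divisors, so not an integral domain
Commutative: No
Integral domain: No
Has unity: Yes

M_3(ℚ) (3×3 matrices over ℚ): Commutative=No, Unity=Yes


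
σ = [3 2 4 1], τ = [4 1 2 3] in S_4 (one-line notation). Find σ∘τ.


σ∘τ: apply τ first, then σ
1 →τ 4 →σ 1
2 →τ 1 →σ 3
3 →τ 2 →σ 2
4 →τ 3 →σ 4

σ∘τ = [1 3 2 4]


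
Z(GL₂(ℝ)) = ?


Z(G) = {g ∈ G | gx = xg for all x ∈ G}
Only scalar multiples of the identity commute with all invertible matrices

Z(GL₂(ℝ)) = {aI : a ∈ ℝ, a ≠ 0}


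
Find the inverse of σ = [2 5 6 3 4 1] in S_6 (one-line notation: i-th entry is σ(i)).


To find σ⁻¹, swap domain and range:
σ(1) = 2 → σ⁻¹(2) = 1
σ(2) = 5 → σ⁻¹(5) = 2
σ(3) = 6 → σ⁻¹(6) = 3
σ(4) = 3 → σ⁻¹(3) = 4
σ(5) = 4 → σ⁻¹(4) = 5
σ(6) = 1 → σ⁻¹(1) = 6

σ⁻¹ = [6 1 4 5 2 3]


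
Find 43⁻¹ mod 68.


Use the extended Euclidean algorithm to write 1 = 43·s + 68·t; then s mod 68 is the inverse.
Euclidean algorithm:
  43 = 0·68 + 43
  68 = 1·43 + 25
  43 = 1·25 + 18
  25 = 1·18 + 7
  18 = 2·7 + 4
  7 = 1·4 + 3
  4 = 1·3 + 1
  3 = 3·1 + 0
gcd(43,68) = 1
Back-substitution gives: 43·(19) + 68·(-12) = 1
So 43⁻¹ ≡ 19 ≡ 19 (mod 68)
Check: 43 × 19 = 817 ≡ 1 (mod 68) ✓

43⁻¹ ≡ 19 (mod 68)


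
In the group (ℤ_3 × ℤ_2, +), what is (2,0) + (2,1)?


Operation: componentwise addition mod (3, 2)
(2,0) + (2,1) = ((a₁+b₁) mod 3, (a₂+b₂) mod 2) with a = (2,0), b = (2,1)

(2,0) + (2,1) = (1,1)


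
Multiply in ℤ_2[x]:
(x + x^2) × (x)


Expand and collect like terms; reduce coefficients mod 2:
x^0: 0·0 = 0 ≡ 0 (mod 2)
x^1: 0·1 + 1·0 = 0 ≡ 0 (mod 2)
x^2: 1·1 + 1·0 = 1 ≡ 1 (mod 2)
x^3: 1·1 = 1 ≡ 1 (mod 2)
Result: x^2 + x^3

f · g = x^2 + x^3


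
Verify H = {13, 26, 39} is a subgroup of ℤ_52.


Subgroup test for H = {13, 26, 39} in (ℤ_52, +):
(1) 0 ∈ H? No
(2) Closure: for all a,b ∈ H, (a+b) mod 52 ∈ H? No  [counterexample: 13 + 39 = 0 ∉ H]
(3) Inverses: for all a ∈ H, -a mod 52 ∈ H? Yes

No, H is not a subgroup of ℤ_52


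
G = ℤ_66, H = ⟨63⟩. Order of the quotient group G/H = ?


|⟨63⟩| = n / gcd(63, 66) = 66 / 3 = 22
H is normal (ℤ_66 is abelian).
|G/H| = |G| / |H| = 66 / 22 = 3

|G/H| = 3


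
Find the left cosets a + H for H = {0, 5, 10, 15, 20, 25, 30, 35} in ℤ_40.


H = {0, 5, 10, 15, 20, 25, 30, 35}, |H| = 8
Number of cosets = |G|/|H| = 40/8 = 5
0 + H = {0, 5, 10, 15, 20, 25, 30, 35}
1 + H = {1, 6, 11, 16, 21, 26, 31, 36}
2 + H = {2, 7, 12, 17, 22, 27, 32, 37}
3 + H = {3, 8, 13, 18, 23, 28, 33, 38}
4 + H = {4, 9, 14, 19, 24, 29, 34, 39}

Cosets: 0+H={0,5,10,15,20,25,30,35}; 1+H={1,6,11,16,21,26,31,36}; 2+H={2,7,12,17,22,27,32,37}; 3+H={3,8,13,18,23,28,33,38}; 4+H={4,9,14,19,24,29,34,39}


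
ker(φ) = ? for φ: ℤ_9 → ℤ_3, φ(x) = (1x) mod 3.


Kernel = preimage of identity
ker(φ) = {x ∈ ℤ_9 : 1x ≡ 0 (mod 3)}. Since 3 | 9, φ is well-defined. The kernel is the cyclic subgroup ⟨3⟩ of ℤ_9 (order 3), i.e. {0, 3, 6}

ker(φ) = {0, 3, 6}


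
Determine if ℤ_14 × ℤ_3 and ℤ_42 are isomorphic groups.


Comparing ℤ_14 × ℤ_3 and ℤ_42:
gcd(14,3) = 1, so ℤ_14 × ℤ_3 ≅ ℤ_42 (CRT)

Yes, ℤ_14 × ℤ_3 ≅ ℤ_42


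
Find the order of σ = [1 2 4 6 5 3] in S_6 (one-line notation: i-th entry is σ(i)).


Cycle decomposition: (3 4 6)
Cycle lengths: 3
Order = lcm(3) = 3

ord(σ) = 3


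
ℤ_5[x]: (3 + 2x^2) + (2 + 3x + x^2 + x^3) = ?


Add coefficients mod 5:
x^0: 3 + 2 = 0 (mod 5)
x^1: 0 + 3 = 3 (mod 5)
x^2: 2 + 1 = 3 (mod 5)
x^3: 0 + 1 = 1 (mod 5)
Result: 3x + 3x^2 + x^3

f + g = 3x + 3x^2 + x^3


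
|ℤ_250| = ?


ℤ_n has n elements.

|ℤ_250| = 250


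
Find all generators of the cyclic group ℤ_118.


g generates ℤ_n iff gcd(g,n) = 1
Prime factors of 118: 2, 59
Generators are g ∈ {1,...,117} not divisible by any of these primes.
Generators: {1, 3, 5, 7, 9, 11, 13, 15, 17, 19, 21, 23, 25, 27, 29, 31, 33, 35, 37, 39, 41, 43, 45, 47, 49, 51, 53, 55, 57, 61, 63, 65, 67, 69, 71, 73, 75, 77, 79, 81, 83, 85, 87, 89, 91, 93, 95, 97, 99, 101, 103, 105, 107, 109, 111, 113, 115, 117}
Number of generators = φ(118) = 58

Generators of ℤ_118 = {1, 3, 5, 7, 9, 11, 13, 15, 17, 19, 21, 23, 25, 27, 29, 31, 33, 35, 37, 39, 41, 43, 45, 47, 49, 51, 53, 55, 57, 61, 63, 65, 67, 69, 71, 73, 75, 77, 79, 81, 83, 85, 87, 89, 91, 93, 95, 97, 99, 101, 103, 105, 107, 109, 111, 113, 115, 117}


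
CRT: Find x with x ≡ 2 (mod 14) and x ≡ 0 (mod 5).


m₁ = 14, m₂ = 5, gcd = 1, so CRT applies. M = m₁·m₂ = 70
Let M₁ = M/m₁ = 5, M₂ = M/m₂ = 14
Find y₁ ≡ M₁⁻¹ (mod m₁): 5⁻¹ ≡ 3 (mod 14)
Find y₂ ≡ M₂⁻¹ (mod m₂): 14⁻¹ ≡ 4 (mod 5)
x = a₁·M₁·y₁ + a₂·M₂·y₂ = 2·5·3 + 0·14·4 = 30
Reduce mod 70: x ≡ 30
Check: 30 mod 14 = 2 ✓, 30 mod 5 = 0 ✓

x ≡ 30 (mod 70)


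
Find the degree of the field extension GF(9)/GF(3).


GF(9) = GF(3^2), so the extension degree is 2

[GF(9)/GF(3)] = 2


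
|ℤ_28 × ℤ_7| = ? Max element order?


|ℤ_28 × ℤ_7| = 28 × 7 = 196
Max element order = lcm(28,7) = 28
Cyclic? No (gcd=7)

|ℤ_28×ℤ_7| = 196, max element order = 28


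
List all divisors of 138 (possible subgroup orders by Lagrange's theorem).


Lagrange's theorem: |H| divides |G|
|G| = 138
Divisors of 138: 1, 2, 3, 6, 23, 46, 69, 138

Possible subgroup orders: {1, 2, 3, 6, 23, 46, 69, 138}


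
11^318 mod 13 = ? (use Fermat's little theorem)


Fermat's little theorem: if p is prime and gcd(a,p)=1, then a^(p-1) ≡ 1 (mod p)
p = 13 is prime, gcd(11,13) = 1
Reduce exponent: 318 mod 12 = 6
So 11^318 ≡ 11^6 (mod 13)
11^6 mod 13 = 12

11^318 ≡ 12 (mod 13)


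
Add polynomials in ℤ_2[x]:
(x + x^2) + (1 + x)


Add coefficients mod 2:
x^0: 0 + 1 = 1 (mod 2)
x^1: 1 + 1 = 0 (mod 2)
x^2: 1 + 0 = 1 (mod 2)
Result: 1 + x^2

f + g = 1 + x^2


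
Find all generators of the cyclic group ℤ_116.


g generates ℤ_n iff gcd(g,n) = 1
Prime factors of 116: 2, 29
Generators are g ∈ {1,...,115} not divisible by any of these primes.
Generators: {1, 3, 5, 7, 9, 11, 13, 15, 17, 19, 21, 23, 25, 27, 31, 33, 35, 37, 39, 41, 43, 45, 47, 49, 51, 53, 55, 57, 59, 61, 63, 65, 67, 69, 71, 73, 75, 77, 79, 81, 83, 85, 89, 91, 93, 95, 97, 99, 101, 103, 105, 107, 109, 111, 113, 115}
Number of generators = φ(116) = 56

Generators of ℤ_116 = {1, 3, 5, 7, 9, 11, 13, 15, 17, 19, 21, 23, 25, 27, 31, 33, 35, 37, 39, 41, 43, 45, 47, 49, 51, 53, 55, 57, 59, 61, 63, 65, 67, 69, 71, 73, 75, 77, 79, 81, 83, 85, 89, 91, 93, 95, 97, 99, 101, 103, 105, 107, 109, 111, 113, 115}


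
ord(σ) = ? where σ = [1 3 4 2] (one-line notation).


Cycle decomposition: (2 3 4)
Cycle lengths: 3
Order = lcm(3) = 3

ord(σ) = 3


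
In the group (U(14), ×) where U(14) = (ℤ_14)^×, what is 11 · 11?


Operation: multiplication mod 14
11 · 11 = (a × b) mod 14 with a = 11, b = 11

11 · 11 = 9


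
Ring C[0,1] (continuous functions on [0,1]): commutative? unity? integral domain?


pointwise +,× is commutative with unity (constant 1); but bump functions with disjoint support multiply to 0 — zero divisors, so not an integral domain
Commutative: Yes
Integral domain: No
Has unity: Yes

C[0,1] (continuous functions on [0,1]): Commutative=Yes, Unity=Yes


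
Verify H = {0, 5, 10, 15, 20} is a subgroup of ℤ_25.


Subgroup test for H = {0, 5, 10, 15, 20} in (ℤ_25, +):
(1) 0 ∈ H? Yes
(2) Closure: for all a,b ∈ H, (a+b) mod 25 ∈ H? Yes
(3) Inverses: for all a ∈ H, -a mod 25 ∈ H? Yes

Yes, H is a subgroup of ℤ_25


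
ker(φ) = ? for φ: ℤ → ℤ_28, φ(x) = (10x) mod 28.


Kernel = preimage of identity
ker(φ) = {x ∈ ℤ : 10x ≡ 0 (mod 28)}. gcd(10,28) = 2, so 10x ≡ 0 (mod 28) ⟺ x ≡ 0 (mod 28/2 = 14). Hence ker(φ) = 14ℤ

ker(φ) = 14ℤ


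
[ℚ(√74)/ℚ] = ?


√74 has minimal polynomial x² - 74 (irreducible over ℚ since 74 is squarefree)

[ℚ(√74)/ℚ] = 2


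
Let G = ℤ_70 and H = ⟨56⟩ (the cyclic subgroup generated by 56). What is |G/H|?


|⟨56⟩| = n / gcd(56, 70) = 70 / 14 = 5
H is normal (ℤ_70 is abelian).
|G/H| = |G| / |H| = 70 / 5 = 14

|G/H| = 14


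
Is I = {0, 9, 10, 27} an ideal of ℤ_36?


Check ideal conditions for I = {0, 9, 10, 27} in ℤ_36:
(1) I is an additive subgroup? No
(2) For r ∈ ℤ_36 and a ∈ I: r·a ∈ I? No  [counterexample: r=2, a=9, r·a mod 36 = 18 ∉ I]

No, I is not an ideal of ℤ_36


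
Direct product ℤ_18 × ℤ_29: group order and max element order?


|ℤ_18 × ℤ_29| = 18 × 29 = 522
Max element order = lcm(18,29) = 522
Cyclic? Yes (gcd=1)

|ℤ_18×ℤ_29| = 522, max element order = 522


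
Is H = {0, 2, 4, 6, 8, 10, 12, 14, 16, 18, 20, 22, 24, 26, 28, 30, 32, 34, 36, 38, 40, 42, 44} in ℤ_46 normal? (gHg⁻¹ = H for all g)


H = {0, 2, 4, 6, 8, 10, 12, 14, 16, 18, 20, 22, 24, 26, 28, 30, 32, 34, 36, 38, 40, 42, 44} in ℤ_46
ℤ_46 is abelian; every subgroup of an abelian group is normal

Yes, normal subgroup


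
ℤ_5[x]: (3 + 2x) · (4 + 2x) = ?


Expand and collect like terms; reduce coefficients mod 5:
x^0: 3·4 = 12 ≡ 2 (mod 5)
x^1: 3·2 + 2·4 = 14 ≡ 4 (mod 5)
x^2: 2·2 = 4 ≡ 4 (mod 5)
Result: 2 + 4x + 4x^2

f · g = 2 + 4x + 4x^2


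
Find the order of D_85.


|D_n| = 2n (n rotations and n reflections)
|D_85| = 2×85 = 170

|D_85| = 170


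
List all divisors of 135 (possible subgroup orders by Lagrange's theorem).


Lagrange's theorem: |H| divides |G|
|G| = 135
Divisors of 135: 1, 3, 5, 9, 15, 27, 45, 135

Possible subgroup orders: {1, 3, 5, 9, 15, 27, 45, 135}


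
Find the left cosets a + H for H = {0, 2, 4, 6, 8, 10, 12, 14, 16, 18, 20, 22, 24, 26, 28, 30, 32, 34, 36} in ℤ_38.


H = {0, 2, 4, 6, 8, 10, 12, 14, 16, 18, 20, 22, 24, 26, 28, 30, 32, 34, 36}, |H| = 19
Number of cosets = |G|/|H| = 38/19 = 2
0 + H = {0, 2, 4, 6, 8, 10, 12, 14, 16, 18, 20, 22, 24, 26, 28, 30, 32, 34, 36}
1 + H = {1, 3, 5, 7, 9, 11, 13, 15, 17, 19, 21, 23, 25, 27, 29, 31, 33, 35, 37}

Cosets: 0+H={0,2,4,6,8,10,12,14,16,18,20,22,24,26,28,30,32,34,36}; 1+H={1,3,5,7,9,11,13,15,17,19,21,23,25,27,29,31,33,35,37}


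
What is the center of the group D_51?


Z(G) = {g ∈ G | gx = xg for all x ∈ G}
For odd n, Z(D_n) = {e}: no nontrivial rotation commutes with all reflections

Z(D_51) = {e}


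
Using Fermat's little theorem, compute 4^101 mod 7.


Fermat's little theorem: if p is prime and gcd(a,p)=1, then a^(p-1) ≡ 1 (mod p)
p = 7 is prime, gcd(4,7) = 1
Reduce exponent: 101 mod 6 = 5
So 4^101 ≡ 4^5 (mod 7)
4^5 mod 7 = 2

4^101 ≡ 2 (mod 7)


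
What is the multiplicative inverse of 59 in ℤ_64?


Use the extended Euclidean algorithm to write 1 = 59·s + 64·t; then s mod 64 is the inverse.
Euclidean algorithm:
  59 = 0·64 + 59
  64 = 1·59 + 5
  59 = 11·5 + 4
  5 = 1·4 + 1
  4 = 4·1 + 0
gcd(59,64) = 1
Back-substitution gives: 59·(-13) + 64·(12) = 1
So 59⁻¹ ≡ -13 ≡ 51 (mod 64)
Check: 59 × 51 = 3009 ≡ 1 (mod 64) ✓

59⁻¹ ≡ 51 (mod 64)


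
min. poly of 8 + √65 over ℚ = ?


Let α = 8 + √65. Then α - 8 = √65, so (α - 8)² = 65, giving α² - 16α - 1 = 0. Degree 2 and α ∉ ℚ, so this is the minimal polynomial.

Minimal polynomial: x² - 16x - 1


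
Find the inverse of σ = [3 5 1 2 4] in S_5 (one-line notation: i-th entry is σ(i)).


To find σ⁻¹, swap domain and range:
σ(1) = 3 → σ⁻¹(3) = 1
σ(2) = 5 → σ⁻¹(5) = 2
σ(3) = 1 → σ⁻¹(1) = 3
σ(4) = 2 → σ⁻¹(2) = 4
σ(5) = 4 → σ⁻¹(4) = 5

σ⁻¹ = [3 4 1 5 2]


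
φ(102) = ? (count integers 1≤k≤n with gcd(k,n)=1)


Factor n: 102 = 2 × 3 × 17
φ(n) = n · ∏(1 - 1/p) over distinct primes p | n
φ(102) = 102 · (1 - 1/2) · (1 - 1/3) · (1 - 1/17) = 32

φ(102) = 32


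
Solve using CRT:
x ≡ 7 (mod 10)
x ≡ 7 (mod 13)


m₁ = 10, m₂ = 13, gcd = 1, so CRT applies. M = m₁·m₂ = 130
Let M₁ = M/m₁ = 13, M₂ = M/m₂ = 10
Find y₁ ≡ M₁⁻¹ (mod m₁): 13⁻¹ ≡ 7 (mod 10)
Find y₂ ≡ M₂⁻¹ (mod m₂): 10⁻¹ ≡ 4 (mod 13)
x = a₁·M₁·y₁ + a₂·M₂·y₂ = 7·13·7 + 7·10·4 = 917
Reduce mod 130: x ≡ 7
Check: 7 mod 10 = 7 ✓, 7 mod 13 = 7 ✓

x ≡ 7 (mod 130)


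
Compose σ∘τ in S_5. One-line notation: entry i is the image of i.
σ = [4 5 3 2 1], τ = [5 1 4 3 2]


σ∘τ: apply τ first, then σ
1 →τ 5 →σ 1
2 →τ 1 →σ 4
3 →τ 4 →σ 2
4 →τ 3 →σ 3
5 →τ 2 →σ 5

σ∘τ = [1 4 2 3 5]


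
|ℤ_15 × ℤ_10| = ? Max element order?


|ℤ_15 × ℤ_10| = 15 × 10 = 150
Max element order = lcm(15,10) = 30
Cyclic? No (gcd=5)

|ℤ_15×ℤ_10| = 150, max element order = 30


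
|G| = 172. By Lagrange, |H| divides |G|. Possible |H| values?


Lagrange's theorem: |H| divides |G|
|G| = 172
Divisors of 172: 1, 2, 4, 43, 86, 172

Possible subgroup orders: {1, 2, 4, 43, 86, 172}


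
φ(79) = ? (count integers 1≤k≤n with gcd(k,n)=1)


Factor n: 79 = 79
φ(n) = n · ∏(1 - 1/p) over distinct primes p | n
φ(79) = 79 · (1 - 1/79) = 78

φ(79) = 78


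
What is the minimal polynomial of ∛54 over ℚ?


∛54 satisfies x³ - 54 = 0, irreducible over ℚ (no rational root; 54 is not a perfect cube)

Minimal polynomial: x³ - 54


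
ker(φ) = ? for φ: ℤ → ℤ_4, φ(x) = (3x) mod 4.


Kernel = preimage of identity
ker(φ) = {x ∈ ℤ : 3x ≡ 0 (mod 4)}. gcd(3,4) = 1, so 3x ≡ 0 (mod 4) ⟺ x ≡ 0 (mod 4/1 = 4). Hence ker(φ) = 4ℤ

ker(φ) = 4ℤ


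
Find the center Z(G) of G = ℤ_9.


Z(G) = {g ∈ G | gx = xg for all x ∈ G}
ℤ_9 is abelian, so Z(G) = G

Z(ℤ_9) = ℤ_9


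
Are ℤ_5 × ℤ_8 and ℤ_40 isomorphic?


Comparing ℤ_5 × ℤ_8 and ℤ_40:
gcd(5,8) = 1, so ℤ_5 × ℤ_8 ≅ ℤ_40 (CRT)

Yes, ℤ_5 × ℤ_8 ≅ ℤ_40


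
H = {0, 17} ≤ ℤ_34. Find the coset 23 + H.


23 + H = {23 + h (mod 34) : h ∈ H}
23+0=23, 23+17=6
23 + H = {6, 23} = 6 + H

23 + H = {6, 23}


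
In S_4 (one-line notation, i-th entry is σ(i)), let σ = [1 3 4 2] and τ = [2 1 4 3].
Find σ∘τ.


σ∘τ: apply τ first, then σ
1 →τ 2 →σ 3
2 →τ 1 →σ 1
3 →τ 4 →σ 2
4 →τ 3 →σ 4

σ∘τ = [3 1 2 4]


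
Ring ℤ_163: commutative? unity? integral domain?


ℤ_163 is a commutative ring with unity 1; 163 is prime, so ℤ_163 is a field (hence an integral domain)
Commutative: Yes
Integral domain: Yes
Has unity: Yes

ℤ_163: Commutative=Yes, Unity=Yes


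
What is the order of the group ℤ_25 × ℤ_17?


|A × B| = |A| · |B|
|ℤ_25 × ℤ_17| = 25 × 17 = 425

|ℤ_25 × ℤ_17| = 425


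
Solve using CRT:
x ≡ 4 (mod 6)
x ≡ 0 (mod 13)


m₁ = 6, m₂ = 13, gcd = 1, so CRT applies. M = m₁·m₂ = 78
Let M₁ = M/m₁ = 13, M₂ = M/m₂ = 6
Find y₁ ≡ M₁⁻¹ (mod m₁): 13⁻¹ ≡ 1 (mod 6)
Find y₂ ≡ M₂⁻¹ (mod m₂): 6⁻¹ ≡ 11 (mod 13)
x = a₁·M₁·y₁ + a₂·M₂·y₂ = 4·13·1 + 0·6·11 = 52
Reduce mod 78: x ≡ 52
Check: 52 mod 6 = 4 ✓, 52 mod 13 = 0 ✓

x ≡ 52 (mod 78)


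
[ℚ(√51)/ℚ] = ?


√51 has minimal polynomial x² - 51 (irreducible over ℚ since 51 is squarefree)

[ℚ(√51)/ℚ] = 2


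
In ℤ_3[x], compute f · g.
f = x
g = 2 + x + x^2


Expand and collect like terms; reduce coefficients mod 3:
x^0: 0·2 = 0 ≡ 0 (mod 3)
x^1: 0·1 + 1·2 = 2 ≡ 2 (mod 3)
x^2: 0·1 + 1·1 = 1 ≡ 1 (mod 3)
x^3: 1·1 = 1 ≡ 1 (mod 3)
Result: 2x + x^2 + x^3

f · g = 2x + x^2 + x^3


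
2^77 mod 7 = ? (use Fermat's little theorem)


Fermat's little theorem: if p is prime and gcd(a,p)=1, then a^(p-1) ≡ 1 (mod p)
p = 7 is prime, gcd(2,7) = 1
Reduce exponent: 77 mod 6 = 5
So 2^77 ≡ 2^5 (mod 7)
2^5 mod 7 = 4

2^77 ≡ 4 (mod 7)


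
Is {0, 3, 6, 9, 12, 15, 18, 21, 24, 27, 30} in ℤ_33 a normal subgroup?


H = {0, 3, 6, 9, 12, 15, 18, 21, 24, 27, 30} in ℤ_33
ℤ_33 is abelian; every subgroup of an abelian group is normal

Yes, normal subgroup


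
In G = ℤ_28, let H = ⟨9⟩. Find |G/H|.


|⟨9⟩| = n / gcd(9, 28) = 28 / 1 = 28
H is normal (ℤ_28 is abelian).
|G/H| = |G| / |H| = 28 / 28 = 1

|G/H| = 1


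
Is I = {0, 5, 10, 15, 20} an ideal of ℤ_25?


Check ideal conditions for I = {0, 5, 10, 15, 20} in ℤ_25:
(1) I is an additive subgroup? Yes
(2) For r ∈ ℤ_25 and a ∈ I: r·a ∈ I? Yes

Yes, I is an ideal of ℤ_25


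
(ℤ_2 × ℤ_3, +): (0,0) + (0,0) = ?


Operation: componentwise addition mod (2, 3)
(0,0) + (0,0) = ((a₁+b₁) mod 2, (a₂+b₂) mod 3) with a = (0,0), b = (0,0)

(0,0) + (0,0) = (0,0)


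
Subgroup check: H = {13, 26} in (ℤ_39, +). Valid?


Subgroup test for H = {13, 26} in (ℤ_39, +):
(1) 0 ∈ H? No
(2) Closure: for all a,b ∈ H, (a+b) mod 39 ∈ H? No  [counterexample: 13 + 26 = 0 ∉ H]
(3) Inverses: for all a ∈ H, -a mod 39 ∈ H? Yes

No, H is not a subgroup of ℤ_39


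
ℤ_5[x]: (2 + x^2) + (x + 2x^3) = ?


Add coefficients mod 5:
x^0: 2 + 0 = 2 (mod 5)
x^1: 0 + 1 = 1 (mod 5)
x^2: 1 + 0 = 1 (mod 5)
x^3: 0 + 2 = 2 (mod 5)
Result: 2 + x + x^2 + 2x^3

f + g = 2 + x + x^2 + 2x^3


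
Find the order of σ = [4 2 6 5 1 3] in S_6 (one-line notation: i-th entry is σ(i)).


Cycle decomposition: (1 4 5) (3 6)
Cycle lengths: 3, 2
Order = lcm(3, 2) = 6

ord(σ) = 6


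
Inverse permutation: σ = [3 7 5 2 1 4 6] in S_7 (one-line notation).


To find σ⁻¹, swap domain and range:
σ(1) = 3 → σ⁻¹(3) = 1
σ(2) = 7 → σ⁻¹(7) = 2
σ(3) = 5 → σ⁻¹(5) = 3
σ(4) = 2 → σ⁻¹(2) = 4
σ(5) = 1 → σ⁻¹(1) = 5
σ(6) = 4 → σ⁻¹(4) = 6
σ(7) = 6 → σ⁻¹(6) = 7

σ⁻¹ = [5 4 1 6 3 7 2]


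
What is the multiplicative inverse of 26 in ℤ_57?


Use the extended Euclidean algorithm to write 1 = 26·s + 57·t; then s mod 57 is the inverse.
Euclidean algorithm:
  26 = 0·57 + 26
  57 = 2·26 + 5
  26 = 5·5 + 1
  5 = 5·1 + 0
gcd(26,57) = 1
Back-substitution gives: 26·(11) + 57·(-5) = 1
So 26⁻¹ ≡ 11 ≡ 11 (mod 57)
Check: 26 × 11 = 286 ≡ 1 (mod 57) ✓

26⁻¹ ≡ 11 (mod 57)


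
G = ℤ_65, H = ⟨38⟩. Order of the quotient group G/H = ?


|⟨38⟩| = n / gcd(38, 65) = 65 / 1 = 65
H is normal (ℤ_65 is abelian).
|G/H| = |G| / |H| = 65 / 65 = 1

|G/H| = 1


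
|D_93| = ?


|D_n| = 2n (n rotations and n reflections)
|D_93| = 2×93 = 186

|D_93| = 186


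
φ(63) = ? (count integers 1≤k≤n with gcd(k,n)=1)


Factor n: 63 = 3^2 × 7
φ(n) = n · ∏(1 - 1/p) over distinct primes p | n
φ(63) = 63 · (1 - 1/3) · (1 - 1/7) = 36

φ(63) = 36


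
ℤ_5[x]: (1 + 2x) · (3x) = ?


Expand and collect like terms; reduce coefficients mod 5:
x^0: 1·0 = 0 ≡ 0 (mod 5)
x^1: 1·3 + 2·0 = 3 ≡ 3 (mod 5)
x^2: 2·3 = 6 ≡ 1 (mod 5)
Result: 3x + x^2

f · g = 3x + x^2


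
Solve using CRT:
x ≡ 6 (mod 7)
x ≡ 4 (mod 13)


m₁ = 7, m₂ = 13, gcd = 1, so CRT applies. M = m₁·m₂ = 91
Let M₁ = M/m₁ = 13, M₂ = M/m₂ = 7
Find y₁ ≡ M₁⁻¹ (mod m₁): 13⁻¹ ≡ 6 (mod 7)
Find y₂ ≡ M₂⁻¹ (mod m₂): 7⁻¹ ≡ 2 (mod 13)
x = a₁·M₁·y₁ + a₂·M₂·y₂ = 6·13·6 + 4·7·2 = 524
Reduce mod 91: x ≡ 69
Check: 69 mod 7 = 6 ✓, 69 mod 13 = 4 ✓

x ≡ 69 (mod 91)


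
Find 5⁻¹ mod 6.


Use the extended Euclidean algorithm to write 1 = 5·s + 6·t; then s mod 6 is the inverse.
Euclidean algorithm:
  5 = 0·6 + 5
  6 = 1·5 + 1
  5 = 5·1 + 0
gcd(5,6) = 1
Back-substitution gives: 5·(-1) + 6·(1) = 1
So 5⁻¹ ≡ -1 ≡ 5 (mod 6)
Check: 5 × 5 = 25 ≡ 1 (mod 6) ✓

5⁻¹ ≡ 5 (mod 6)


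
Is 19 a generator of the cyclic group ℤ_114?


g generates ℤ_n iff gcd(g, n) = 1
gcd(19, 114) = 19
Since gcd = 19 ≠ 1, ⟨19⟩ has order 6 < 114, so 19 is not a generator.

No, 19 does not generate ℤ_114


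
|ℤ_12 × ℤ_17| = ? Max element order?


|ℤ_12 × ℤ_17| = 12 × 17 = 204
Max element order = lcm(12,17) = 204
Cyclic? Yes (gcd=1)

|ℤ_12×ℤ_17| = 204, max element order = 204


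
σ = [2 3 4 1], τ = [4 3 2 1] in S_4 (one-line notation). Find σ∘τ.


σ∘τ: apply τ first, then σ
1 →τ 4 →σ 1
2 →τ 3 →σ 4
3 →τ 2 →σ 3
4 →τ 1 →σ 2

σ∘τ = [1 4 3 2]


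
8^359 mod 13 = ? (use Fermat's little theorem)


Fermat's little theorem: if p is prime and gcd(a,p)=1, then a^(p-1) ≡ 1 (mod p)
p = 13 is prime, gcd(8,13) = 1
Reduce exponent: 359 mod 12 = 11
So 8^359 ≡ 8^11 (mod 13)
8^11 mod 13 = 5

8^359 ≡ 5 (mod 13)


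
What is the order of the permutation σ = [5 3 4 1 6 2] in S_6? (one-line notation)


Cycle decomposition: (1 5 6 2 3 4)
Cycle lengths: 6
Order = lcm(6) = 6

ord(σ) = 6


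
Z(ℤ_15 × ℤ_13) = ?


Z(G) = {g ∈ G | gx = xg for all x ∈ G}
Direct product of abelian groups is abelian, so Z(G) = G

Z(ℤ_15 × ℤ_13) = ℤ_15 × ℤ_13


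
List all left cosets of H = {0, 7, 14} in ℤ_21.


H = {0, 7, 14}, |H| = 3
Number of cosets = |G|/|H| = 21/3 = 7
0 + H = {0, 7, 14}
1 + H = {1, 8, 15}
2 + H = {2, 9, 16}
3 + H = {3, 10, 17}
4 + H = {4, 11, 18}
5 + H = {5, 12, 19}
6 + H = {6, 13, 20}

Cosets: 0+H={0,7,14}; 1+H={1,8,15}; 2+H={2,9,16}; 3+H={3,10,17}; 4+H={4,11,18}; 5+H={5,12,19}; 6+H={6,13,20}


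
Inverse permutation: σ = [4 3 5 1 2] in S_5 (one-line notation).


To find σ⁻¹, swap domain and range:
σ(1) = 4 → σ⁻¹(4) = 1
σ(2) = 3 → σ⁻¹(3) = 2
σ(3) = 5 → σ⁻¹(5) = 3
σ(4) = 1 → σ⁻¹(1) = 4
σ(5) = 2 → σ⁻¹(2) = 5

σ⁻¹ = [4 5 2 1 3]


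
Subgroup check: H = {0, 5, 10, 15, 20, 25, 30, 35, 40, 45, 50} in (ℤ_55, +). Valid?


Subgroup test for H = {0, 5, 10, 15, 20, 25, 30, 35, 40, 45, 50} in (ℤ_55, +):
(1) 0 ∈ H? Yes
(2) Closure: for all a,b ∈ H, (a+b) mod 55 ∈ H? Yes
(3) Inverses: for all a ∈ H, -a mod 55 ∈ H? Yes

Yes, H is a subgroup of ℤ_55


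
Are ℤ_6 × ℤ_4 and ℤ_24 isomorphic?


Comparing ℤ_6 × ℤ_4 and ℤ_24:
gcd(6,4) = 2 ≠ 1. Max element order in ℤ_6×ℤ_4 is lcm(6,4) = 12 < 24, so it has no element of order 24

No, ℤ_6 × ℤ_4 ≇ ℤ_24


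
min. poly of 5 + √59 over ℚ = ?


Let α = 5 + √59. Then α - 5 = √59, so (α - 5)² = 59, giving α² - 10α - 34 = 0. Degree 2 and α ∉ ℚ, so this is the minimal polynomial.

Minimal polynomial: x² - 10x - 34


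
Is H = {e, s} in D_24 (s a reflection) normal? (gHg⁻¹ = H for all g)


H = {e, s} in D_24 (s a reflection)
r·s·r⁻¹ = sr⁻² ≠ s for n ≥ 3, so {e, s} is not closed under conjugation

No, not a normal subgroup


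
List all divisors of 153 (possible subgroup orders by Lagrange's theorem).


Lagrange's theorem: |H| divides |G|
|G| = 153
Divisors of 153: 1, 3, 9, 17, 51, 153

Possible subgroup orders: {1, 3, 9, 17, 51, 153}


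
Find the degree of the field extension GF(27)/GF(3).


GF(27) = GF(3^3), so the extension degree is 3

[GF(27)/GF(3)] = 3


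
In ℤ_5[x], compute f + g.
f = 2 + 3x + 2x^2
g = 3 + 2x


Add coefficients mod 5:
x^0: 2 + 3 = 0 (mod 5)
x^1: 3 + 2 = 0 (mod 5)
x^2: 2 + 0 = 2 (mod 5)
Result: 2x^2

f + g = 2x^2


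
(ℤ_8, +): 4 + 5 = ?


Operation: addition mod 8
4 + 5 = (a + b) mod 8 with a = 4, b = 5

4 + 5 = 1


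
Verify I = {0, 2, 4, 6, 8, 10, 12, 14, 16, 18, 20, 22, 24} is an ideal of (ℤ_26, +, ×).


Check ideal conditions for I = {0, 2, 4, 6, 8, 10, 12, 14, 16, 18, 20, 22, 24} in ℤ_26:
(1) I is an additive subgroup? Yes
(2) For r ∈ ℤ_26 and a ∈ I: r·a ∈ I? Yes

Yes, I is an ideal of ℤ_26


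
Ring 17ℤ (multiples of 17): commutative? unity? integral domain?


17ℤ is a commutative ring under +,× but has no multiplicative identity (1 ∉ 17ℤ); it has no zero divisors, but without unity it is not an integral domain
Commutative: Yes
Integral domain: No
Has unity: No

17ℤ (multiples of 17): Commutative=Yes, Unity=No


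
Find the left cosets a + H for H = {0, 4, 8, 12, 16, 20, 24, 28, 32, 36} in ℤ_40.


H = {0, 4, 8, 12, 16, 20, 24, 28, 32, 36}, |H| = 10
Number of cosets = |G|/|H| = 40/10 = 4
0 + H = {0, 4, 8, 12, 16, 20, 24, 28, 32, 36}
1 + H = {1, 5, 9, 13, 17, 21, 25, 29, 33, 37}
2 + H = {2, 6, 10, 14, 18, 22, 26, 30, 34, 38}
3 + H = {3, 7, 11, 15, 19, 23, 27, 31, 35, 39}

Cosets: 0+H={0,4,8,12,16,20,24,28,32,36}; 1+H={1,5,9,13,17,21,25,29,33,37}; 2+H={2,6,10,14,18,22,26,30,34,38}; 3+H={3,7,11,15,19,23,27,31,35,39}


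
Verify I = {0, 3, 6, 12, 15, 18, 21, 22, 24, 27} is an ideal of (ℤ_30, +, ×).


Check ideal conditions for I = {0, 3, 6, 12, 15, 18, 21, 22, 24, 27} in ℤ_30:
(1) I is an additive subgroup? No
(2) For r ∈ ℤ_30 and a ∈ I: r·a ∈ I? No  [counterexample: r=2, a=22, r·a mod 30 = 14 ∉ I]

No, I is not an ideal of ℤ_30


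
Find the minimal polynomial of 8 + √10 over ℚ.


Let α = 8 + √10. Then α - 8 = √10, so (α - 8)² = 10, giving α² - 16α + 54 = 0. Degree 2 and α ∉ ℚ, so this is the minimal polynomial.

Minimal polynomial: x² - 16x + 54


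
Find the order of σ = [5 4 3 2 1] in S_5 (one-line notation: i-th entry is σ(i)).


Cycle decomposition: (1 5) (2 4)
Cycle lengths: 2, 2
Order = lcm(2, 2) = 2

ord(σ) = 2


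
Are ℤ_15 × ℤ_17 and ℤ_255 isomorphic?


Comparing ℤ_15 × ℤ_17 and ℤ_255:
gcd(15,17) = 1, so ℤ_15 × ℤ_17 ≅ ℤ_255 (CRT)

Yes, ℤ_15 × ℤ_17 ≅ ℤ_255


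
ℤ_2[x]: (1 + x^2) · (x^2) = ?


Expand and collect like terms; reduce coefficients mod 2:
x^0: 1·0 = 0 ≡ 0 (mod 2)
x^1: 1·0 + 0·0 = 0 ≡ 0 (mod 2)
x^2: 1·1 + 0·0 + 1·0 = 1 ≡ 1 (mod 2)
x^3: 0·1 + 1·0 = 0 ≡ 0 (mod 2)
x^4: 1·1 = 1 ≡ 1 (mod 2)
Result: x^2 + x^4

f · g = x^2 + x^4


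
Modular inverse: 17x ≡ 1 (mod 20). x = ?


Use the extended Euclidean algorithm to write 1 = 17·s + 20·t; then s mod 20 is the inverse.
Euclidean algorithm:
  17 = 0·20 + 17
  20 = 1·17 + 3
  17 = 5·3 + 2
  3 = 1·2 + 1
  2 = 2·1 + 0
gcd(17,20) = 1
Back-substitution gives: 17·(-7) + 20·(6) = 1
So 17⁻¹ ≡ -7 ≡ 13 (mod 20)
Check: 17 × 13 = 221 ≡ 1 (mod 20) ✓

17⁻¹ ≡ 13 (mod 20)


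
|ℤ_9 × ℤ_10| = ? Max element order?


|ℤ_9 × ℤ_10| = 9 × 10 = 90
Max element order = lcm(9,10) = 90
Cyclic? Yes (gcd=1)

|ℤ_9×ℤ_10| = 90, max element order = 90


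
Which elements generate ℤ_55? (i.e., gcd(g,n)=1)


g generates ℤ_n iff gcd(g,n) = 1
Prime factors of 55: 5, 11
Generators are g ∈ {1,...,54} not divisible by any of these primes.
Generators: {1, 2, 3, 4, 6, 7, 8, 9, 12, 13, 14, 16, 17, 18, 19, 21, 23, 24, 26, 27, 28, 29, 31, 32, 34, 36, 37, 38, 39, 41, 42, 43, 46, 47, 48, 49, 51, 52, 53, 54}
Number of generators = φ(55) = 40

Generators of ℤ_55 = {1, 2, 3, 4, 6, 7, 8, 9, 12, 13, 14, 16, 17, 18, 19, 21, 23, 24, 26, 27, 28, 29, 31, 32, 34, 36, 37, 38, 39, 41, 42, 43, 46, 47, 48, 49, 51, 52, 53, 54}


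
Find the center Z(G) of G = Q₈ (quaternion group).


Z(G) = {g ∈ G | gx = xg for all x ∈ G}
In Q₈ = {±1, ±i, ±j, ±k}, only ±1 commute with every element

Z(Q₈ (quaternion group)) = {1, -1}


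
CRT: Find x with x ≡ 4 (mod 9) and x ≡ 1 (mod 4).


m₁ = 9, m₂ = 4, gcd = 1, so CRT applies. M = m₁·m₂ = 36
Let M₁ = M/m₁ = 4, M₂ = M/m₂ = 9
Find y₁ ≡ M₁⁻¹ (mod m₁): 4⁻¹ ≡ 7 (mod 9)
Find y₂ ≡ M₂⁻¹ (mod m₂): 9⁻¹ ≡ 1 (mod 4)
x = a₁·M₁·y₁ + a₂·M₂·y₂ = 4·4·7 + 1·9·1 = 121
Reduce mod 36: x ≡ 13
Check: 13 mod 9 = 4 ✓, 13 mod 4 = 1 ✓

x ≡ 13 (mod 36)


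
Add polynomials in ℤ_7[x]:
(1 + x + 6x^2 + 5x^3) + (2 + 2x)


Add coefficients mod 7:
x^0: 1 + 2 = 3 (mod 7)
x^1: 1 + 2 = 3 (mod 7)
x^2: 6 + 0 = 6 (mod 7)
x^3: 5 + 0 = 5 (mod 7)
Result: 3 + 3x + 6x^2 + 5x^3

f + g = 3 + 3x + 6x^2 + 5x^3


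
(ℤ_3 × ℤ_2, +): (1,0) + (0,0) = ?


Operation: componentwise addition mod (3, 2)
(1,0) + (0,0) = ((a₁+b₁) mod 3, (a₂+b₂) mod 2) with a = (1,0), b = (0,0)

(1,0) + (0,0) = (1,0)


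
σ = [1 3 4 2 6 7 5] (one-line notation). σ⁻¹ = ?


To find σ⁻¹, swap domain and range:
σ(1) = 1 → σ⁻¹(1) = 1
σ(2) = 3 → σ⁻¹(3) = 2
σ(3) = 4 → σ⁻¹(4) = 3
σ(4) = 2 → σ⁻¹(2) = 4
σ(5) = 6 → σ⁻¹(6) = 5
σ(6) = 7 → σ⁻¹(7) = 6
σ(7) = 5 → σ⁻¹(5) = 7

σ⁻¹ = [1 4 2 3 7 5 6]


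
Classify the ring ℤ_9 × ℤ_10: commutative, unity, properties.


Direct product ring; commutative with unity (1,1); but (1,0)·(0,1) = (0,0) gives zero divisors, so not an integral domain
Commutative: Yes
Integral domain: No
Has unity: Yes

ℤ_9 × ℤ_10: Commutative=Yes, Unity=Yes


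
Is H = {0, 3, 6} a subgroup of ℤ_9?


Subgroup test for H = {0, 3, 6} in (ℤ_9, +):
(1) 0 ∈ H? Yes
(2) Closure: for all a,b ∈ H, (a+b) mod 9 ∈ H? Yes
(3) Inverses: for all a ∈ H, -a mod 9 ∈ H? Yes

Yes, H is a subgroup of ℤ_9


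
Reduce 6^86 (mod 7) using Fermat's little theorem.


Fermat's little theorem: if p is prime and gcd(a,p)=1, then a^(p-1) ≡ 1 (mod p)
p = 7 is prime, gcd(6,7) = 1
Reduce exponent: 86 mod 6 = 2
So 6^86 ≡ 6^2 (mod 7)
6^2 mod 7 = 1

6^86 ≡ 1 (mod 7)
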